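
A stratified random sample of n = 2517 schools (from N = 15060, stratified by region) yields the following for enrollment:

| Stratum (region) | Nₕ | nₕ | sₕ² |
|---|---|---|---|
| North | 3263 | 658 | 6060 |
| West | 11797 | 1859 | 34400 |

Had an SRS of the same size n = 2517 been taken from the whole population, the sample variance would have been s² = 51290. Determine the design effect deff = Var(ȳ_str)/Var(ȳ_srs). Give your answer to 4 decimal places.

0.5839

Var(ȳ_str) = Σ Wₕ²(1−fₕ)sₕ²/nₕ with Wₕ = Nₕ/15060:
  North: (3263/15060)²·(1−658/3263)·6060/658 = 0.3451609
  West: (11797/15060)²·(1−1859/11797)·34400/1859 = 9.5653239
  → Var(ȳ_str) = 9.9104848.
Var(ȳ_srs) = (1 − 2517/15060)·51290/2517 = 16.971723.
deff = 9.9104848 / 16.971723 = 0.5839.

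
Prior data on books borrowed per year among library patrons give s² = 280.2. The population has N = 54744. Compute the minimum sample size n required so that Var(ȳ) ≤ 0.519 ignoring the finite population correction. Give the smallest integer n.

Without fpc, n₀ = s²/D = 280.2/0.519 = 539.8844.
Rounding up, n = 540.

540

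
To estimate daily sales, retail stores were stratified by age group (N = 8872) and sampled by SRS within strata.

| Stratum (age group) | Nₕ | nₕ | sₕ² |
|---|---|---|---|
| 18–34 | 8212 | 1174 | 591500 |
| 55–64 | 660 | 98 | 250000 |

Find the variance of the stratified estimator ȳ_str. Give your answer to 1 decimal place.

382.0

Var(ȳ_str) = Σₕ Wₕ²(1 − fₕ)sₕ²/nₕ with Wₕ = Nₕ/N, N = 8872.
18–34: Wₕ = 0.92560866; term = 0.92560866²·(1 − 0.14296152)·591500/1174 = 369.94894.
55–64: Wₕ = 0.07439134; term = 0.07439134²·(1 − 0.14848485)·250000/98 = 12.021291.
Sum = 381.97023.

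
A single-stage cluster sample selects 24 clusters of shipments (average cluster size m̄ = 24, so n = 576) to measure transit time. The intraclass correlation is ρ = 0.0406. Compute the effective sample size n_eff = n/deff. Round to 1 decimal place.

deff = 1 + (24 − 1)·0.0406 = 1 + 0.9338 = 1.9338.
n_eff = 576 / 1.9338 = 297.9.

297.9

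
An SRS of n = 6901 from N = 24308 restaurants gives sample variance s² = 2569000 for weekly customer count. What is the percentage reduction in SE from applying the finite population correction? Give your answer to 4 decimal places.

15.3772

f = n/N = 6901/24308 = 0.28389831.
SE_no-fpc = √(s²/n) = 19.294167; SE_fpc = √((1−f)s²/n) = 16.327263.
Ratio = √(1−f) = 0.84622792. Reduction = 100·(1 − 0.84622792) = 15.3772%.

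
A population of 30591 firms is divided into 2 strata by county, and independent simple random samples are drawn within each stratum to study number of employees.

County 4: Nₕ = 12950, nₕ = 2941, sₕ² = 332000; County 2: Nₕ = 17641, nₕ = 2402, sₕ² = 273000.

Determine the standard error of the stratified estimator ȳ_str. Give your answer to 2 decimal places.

Var(ȳ_str) = Σₕ Wₕ²(1 − fₕ)sₕ²/nₕ with Wₕ = Nₕ/N, N = 30591.
County 4: Wₕ = 0.42332712; term = 0.42332712²·(1 − 0.22710425)·332000/2941 = 15.635658.
County 2: Wₕ = 0.57667288; term = 0.57667288²·(1 − 0.13616008)·273000/2402 = 32.649908.
Sum = 48.285566.
SE = √(48.285566) = 6.95.

6.95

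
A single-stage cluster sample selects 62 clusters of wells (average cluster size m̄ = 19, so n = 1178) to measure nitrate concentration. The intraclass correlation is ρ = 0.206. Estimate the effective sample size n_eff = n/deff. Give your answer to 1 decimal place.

250.2

deff = 1 + (19 − 1)·0.206 = 1 + 3.708 = 4.708.
n_eff = 1178 / 4.708 = 250.2.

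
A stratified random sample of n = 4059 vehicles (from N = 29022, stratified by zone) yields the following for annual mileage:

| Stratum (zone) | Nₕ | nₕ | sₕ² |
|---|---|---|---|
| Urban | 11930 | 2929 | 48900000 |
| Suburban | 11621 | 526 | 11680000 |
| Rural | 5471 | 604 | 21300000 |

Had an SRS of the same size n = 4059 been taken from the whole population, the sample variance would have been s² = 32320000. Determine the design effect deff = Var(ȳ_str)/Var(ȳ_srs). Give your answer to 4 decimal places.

0.9699

Var(ȳ_str) = Σ Wₕ²(1−fₕ)sₕ²/nₕ with Wₕ = Nₕ/29022:
  Urban: (11930/29022)²·(1−2929/11930)·48900000/2929 = 2128.4626
  Suburban: (11621/29022)²·(1−526/11621)·11680000/526 = 3399.1727
  Rural: (5471/29022)²·(1−604/5471)·21300000/604 = 1114.849
  → Var(ȳ_str) = 6642.4843.
Var(ȳ_srs) = (1 − 4059/29022)·32320000/4059 = 6848.9144.
deff = 6642.4843 / 6848.9144 = 0.9699.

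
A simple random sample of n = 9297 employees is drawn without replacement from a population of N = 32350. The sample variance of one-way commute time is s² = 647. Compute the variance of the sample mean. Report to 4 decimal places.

0.0496

Under SRS without replacement, Var(ȳ) = (1 − f)·s²/n with f = n/N = 9297/32350 = 0.28738794.
Var(ȳ) = (1 − 0.28738794)·647/9297 = 0.71261206·0.069592342 = 0.049592342.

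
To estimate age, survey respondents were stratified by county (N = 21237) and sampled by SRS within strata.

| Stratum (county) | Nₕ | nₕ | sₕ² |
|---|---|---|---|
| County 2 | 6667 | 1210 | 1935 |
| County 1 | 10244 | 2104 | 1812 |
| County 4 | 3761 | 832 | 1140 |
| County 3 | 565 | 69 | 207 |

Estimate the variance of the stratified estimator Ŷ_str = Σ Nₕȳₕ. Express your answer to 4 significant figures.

1.459 × 10^8

Var(Ŷ_str) = Σₕ Nₕ²(1 − fₕ)sₕ²/nₕ.
County 2: 6667²·(1 − 1210/6667)·1935/1210 = 5.8180843 × 10^7.
County 1: 10244²·(1 − 2104/10244)·1812/2104 = 7.1813556 × 10^7.
County 4: 3761²·(1 − 832/3761)·1140/832 = 1.5093996 × 10^7.
County 3: 565²·(1 − 69/565)·207/69 = 840720.
Sum = 1.4592912 × 10^8.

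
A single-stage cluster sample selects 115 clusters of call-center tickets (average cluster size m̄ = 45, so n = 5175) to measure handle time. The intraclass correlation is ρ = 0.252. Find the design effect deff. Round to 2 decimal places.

deff = 1 + (45 − 1)·0.252 = 1 + 11.088 = 12.088.

12.09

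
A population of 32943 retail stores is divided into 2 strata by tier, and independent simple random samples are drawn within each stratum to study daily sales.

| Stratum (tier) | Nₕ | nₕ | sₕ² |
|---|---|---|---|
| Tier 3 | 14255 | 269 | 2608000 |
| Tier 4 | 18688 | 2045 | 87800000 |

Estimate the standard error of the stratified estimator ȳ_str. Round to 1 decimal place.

118.7

Var(ȳ_str) = Σₕ Wₕ²(1 − fₕ)sₕ²/nₕ with Wₕ = Nₕ/N, N = 32943.
Tier 3: Wₕ = 0.43271712; term = 0.43271712²·(1 − 0.01887057)·2608000/269 = 1781.106.
Tier 4: Wₕ = 0.56728288; term = 0.56728288²·(1 − 0.10942851)·87800000/2045 = 12304.652.
Sum = 14085.758.
SE = √(14085.758) = 118.7.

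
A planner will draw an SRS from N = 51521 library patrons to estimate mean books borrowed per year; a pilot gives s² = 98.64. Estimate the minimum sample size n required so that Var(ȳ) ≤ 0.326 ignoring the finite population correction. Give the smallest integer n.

Without fpc, n₀ = s²/D = 98.64/0.326 = 302.5767.
Rounding up, n = 303.

303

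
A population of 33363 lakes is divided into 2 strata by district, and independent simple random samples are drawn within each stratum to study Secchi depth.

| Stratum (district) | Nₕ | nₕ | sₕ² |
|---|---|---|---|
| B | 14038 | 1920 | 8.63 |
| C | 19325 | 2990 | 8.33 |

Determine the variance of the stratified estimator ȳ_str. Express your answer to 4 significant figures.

0.001477

Var(ȳ_str) = Σₕ Wₕ²(1 − fₕ)sₕ²/nₕ with Wₕ = Nₕ/N, N = 33363.
B: Wₕ = 0.42076552; term = 0.42076552²·(1 − 0.13677162)·8.63/1920 = 6.8693487 × 10^-4.
C: Wₕ = 0.57923448; term = 0.57923448²·(1 − 0.15472186)·8.33/2990 = 7.9010037 × 10^-4.
Sum = 0.0014770352.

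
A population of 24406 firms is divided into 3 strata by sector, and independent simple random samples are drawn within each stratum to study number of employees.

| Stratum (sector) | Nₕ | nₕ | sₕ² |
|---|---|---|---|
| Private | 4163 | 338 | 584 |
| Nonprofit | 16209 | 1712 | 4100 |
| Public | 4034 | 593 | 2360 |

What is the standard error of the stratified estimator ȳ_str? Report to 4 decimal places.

Var(ȳ_str) = Σₕ Wₕ²(1 − fₕ)sₕ²/nₕ with Wₕ = Nₕ/N, N = 24406.
Private: Wₕ = 0.17057281; term = 0.17057281²·(1 − 0.08119145)·584/338 = 0.046189236.
Nonprofit: Wₕ = 0.66413997; term = 0.66413997²·(1 − 0.10562033)·4100/1712 = 0.94475945.
Public: Wₕ = 0.16528722; term = 0.16528722²·(1 − 0.14700050)·2360/593 = 0.092743752.
Sum = 1.0836924.
SE = √(1.0836924) = 1.0410.

1.0410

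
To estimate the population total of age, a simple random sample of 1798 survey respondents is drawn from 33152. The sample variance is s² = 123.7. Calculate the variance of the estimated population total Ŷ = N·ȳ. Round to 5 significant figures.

Var(Ŷ) = N²·Var(ȳ) = N²·(1 − n/N)·s²/n.
f = 1798/33152 = 0.05423504; Var(ȳ) = 0.94576496·123.7/1798 = 0.065067367.
Var(Ŷ) = 33152² · 0.065067367 = 7.1512622 × 10^7.

7.1513 × 10^7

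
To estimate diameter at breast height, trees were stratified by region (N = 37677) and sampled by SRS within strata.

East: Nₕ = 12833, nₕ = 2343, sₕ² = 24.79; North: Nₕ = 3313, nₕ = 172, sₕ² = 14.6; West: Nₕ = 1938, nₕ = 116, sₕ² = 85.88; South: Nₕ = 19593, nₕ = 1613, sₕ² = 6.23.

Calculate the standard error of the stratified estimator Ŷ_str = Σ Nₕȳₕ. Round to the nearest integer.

Var(Ŷ_str) = Σₕ Nₕ²(1 − fₕ)sₕ²/nₕ.
East: 12833²·(1 − 2343/12833)·24.79/2343 = 1.4243211 × 10^6.
North: 3313²·(1 − 172/3313)·14.6/172 = 883311.29.
West: 1938²·(1 − 116/1938)·85.88/116 = 2.6141842 × 10^6.
South: 19593²·(1 − 1613/19593)·6.23/1613 = 1.3606434 × 10^6.
Sum = 6.28246 × 10^6.
SE = √(6.28246 × 10^6) = 2506.

2506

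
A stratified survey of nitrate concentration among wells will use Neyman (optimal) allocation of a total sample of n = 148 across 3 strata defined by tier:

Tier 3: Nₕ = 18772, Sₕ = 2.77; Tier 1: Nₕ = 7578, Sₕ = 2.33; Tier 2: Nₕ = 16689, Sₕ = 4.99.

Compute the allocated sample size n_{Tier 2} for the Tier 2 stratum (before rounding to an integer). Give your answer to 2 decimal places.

Neyman allocation: nₕ = n·NₕSₕ / Σⱼ NⱼSⱼ.
Σ NⱼSⱼ = 18772·2.77 + 7578·2.33 + 16689·4.99 = 152933.29.
n_{Tier 2} = 148·16689·4.99 / 152933.29 = 80.59.

80.59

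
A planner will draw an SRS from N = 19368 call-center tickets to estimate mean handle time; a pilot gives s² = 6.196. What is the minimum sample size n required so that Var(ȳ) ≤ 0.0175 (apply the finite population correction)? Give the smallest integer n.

Without fpc, n₀ = s²/D = 6.196/0.0175 = 354.0571.
With fpc, (1 − n/N)·s²/n ≤ D requires n ≥ n₀/(1 + n₀/N) = 354.0571/(1 + 354.0571/19368) = 347.7009.
Rounding up, n = 348.

348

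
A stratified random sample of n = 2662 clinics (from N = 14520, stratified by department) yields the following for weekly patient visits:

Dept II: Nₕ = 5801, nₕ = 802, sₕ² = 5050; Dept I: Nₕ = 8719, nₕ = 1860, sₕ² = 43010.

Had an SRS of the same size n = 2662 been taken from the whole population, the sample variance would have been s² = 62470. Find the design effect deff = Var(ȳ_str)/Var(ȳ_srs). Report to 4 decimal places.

0.3874

Var(ȳ_str) = Σ Wₕ²(1−fₕ)sₕ²/nₕ with Wₕ = Nₕ/14520:
  Dept II: (5801/14520)²·(1−802/5801)·5050/802 = 0.86610347
  Dept I: (8719/14520)²·(1−1860/8719)·43010/1860 = 6.5591981
  → Var(ȳ_str) = 7.4253016.
Var(ȳ_srs) = (1 − 2662/14520)·62470/2662 = 19.164976.
deff = 7.4253016 / 19.164976 = 0.3874.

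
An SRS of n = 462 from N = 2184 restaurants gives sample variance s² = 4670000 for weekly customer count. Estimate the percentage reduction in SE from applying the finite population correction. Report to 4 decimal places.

11.2046

f = n/N = 462/2184 = 0.21153846.
SE_no-fpc = √(s²/n) = 100.53967; SE_fpc = √((1−f)s²/n) = 89.274558.
Ratio = √(1−f) = 0.88795357. Reduction = 100·(1 − 0.88795357) = 11.2046%.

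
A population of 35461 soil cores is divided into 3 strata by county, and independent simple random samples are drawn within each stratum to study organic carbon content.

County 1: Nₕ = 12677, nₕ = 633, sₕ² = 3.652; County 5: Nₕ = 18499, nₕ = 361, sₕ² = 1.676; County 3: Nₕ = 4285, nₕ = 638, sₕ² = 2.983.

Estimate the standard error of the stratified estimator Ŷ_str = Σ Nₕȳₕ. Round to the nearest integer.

Var(Ŷ_str) = Σₕ Nₕ²(1 − fₕ)sₕ²/nₕ.
County 1: 12677²·(1 − 633/12677)·3.652/633 = 880875.02.
County 5: 18499²·(1 − 361/18499)·1.676/361 = 1.557774 × 10^6.
County 3: 4285²·(1 − 638/4285)·2.983/638 = 73066.645.
Sum = 2.5117157 × 10^6.
SE = √(2.5117157 × 10^6) = 1585.

1585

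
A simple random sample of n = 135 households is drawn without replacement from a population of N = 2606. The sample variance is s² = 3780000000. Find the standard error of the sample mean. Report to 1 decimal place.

5152.6

Under SRS without replacement, Var(ȳ) = (1 − f)·s²/n with f = n/N = 135/2606 = 0.05180353.
Var(ȳ) = (1 − 0.05180353)·3780000000/135 = 0.94819647·2.8 × 10^7 = 2.6549501 × 10^7.
SE(ȳ) = √(2.6549501 × 10^7) = 5152.6.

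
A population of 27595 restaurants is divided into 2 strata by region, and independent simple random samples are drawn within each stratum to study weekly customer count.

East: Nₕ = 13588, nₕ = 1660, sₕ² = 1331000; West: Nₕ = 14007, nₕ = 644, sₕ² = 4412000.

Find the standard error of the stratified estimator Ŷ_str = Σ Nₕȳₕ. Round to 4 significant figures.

1.188 × 10^6

Var(Ŷ_str) = Σₕ Nₕ²(1 − fₕ)sₕ²/nₕ.
East: 13588²·(1 − 1660/13588)·1331000/1660 = 1.2995504 × 10^11.
West: 14007²·(1 − 644/14007)·4412000/644 = 1.2823268 × 10^12.
Sum = 1.4122818 × 10^12.
SE = √(1.4122818 × 10^12) = 1.188 × 10^6.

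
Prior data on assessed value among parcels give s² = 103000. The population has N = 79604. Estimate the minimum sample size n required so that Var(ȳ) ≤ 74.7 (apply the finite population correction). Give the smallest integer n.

1356

Without fpc, n₀ = s²/D = 103000/74.7 = 1378.8487.
With fpc, (1 − n/N)·s²/n ≤ D requires n ≥ n₀/(1 + n₀/N) = 1378.8487/(1 + 1378.8487/79604) = 1355.3718.
Rounding up, n = 1356.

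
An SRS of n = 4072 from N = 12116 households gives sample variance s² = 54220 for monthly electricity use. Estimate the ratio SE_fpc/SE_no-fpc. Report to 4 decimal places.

f = n/N = 4072/12116 = 0.33608452.
SE_no-fpc = √(s²/n) = 3.6490169; SE_fpc = √((1−f)s²/n) = 2.9732558.
Ratio = √(1−f) = 0.81481009.

0.8148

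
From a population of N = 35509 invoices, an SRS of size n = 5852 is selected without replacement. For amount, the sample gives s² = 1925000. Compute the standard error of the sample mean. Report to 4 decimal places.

Under SRS without replacement, Var(ȳ) = (1 − f)·s²/n with f = n/N = 5852/35509 = 0.16480329.
Var(ȳ) = (1 − 0.16480329)·1925000/5852 = 0.83519671·328.94737 = 274.73576.
SE(ȳ) = √(274.73576) = 16.5752.

16.5752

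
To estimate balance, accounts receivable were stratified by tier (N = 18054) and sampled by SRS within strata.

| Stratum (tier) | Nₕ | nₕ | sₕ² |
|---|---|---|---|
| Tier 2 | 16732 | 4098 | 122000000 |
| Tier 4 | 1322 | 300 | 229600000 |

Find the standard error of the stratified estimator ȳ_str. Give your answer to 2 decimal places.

Var(ȳ_str) = Σₕ Wₕ²(1 − fₕ)sₕ²/nₕ with Wₕ = Nₕ/N, N = 18054.
Tier 2: Wₕ = 0.92677523; term = 0.92677523²·(1 − 0.24491991)·122000000/4098 = 19307.664.
Tier 4: Wₕ = 0.07322477; term = 0.07322477²·(1 − 0.22692890)·229600000/300 = 3172.3866.
Sum = 22480.051.
SE = √(22480.051) = 149.93.

149.93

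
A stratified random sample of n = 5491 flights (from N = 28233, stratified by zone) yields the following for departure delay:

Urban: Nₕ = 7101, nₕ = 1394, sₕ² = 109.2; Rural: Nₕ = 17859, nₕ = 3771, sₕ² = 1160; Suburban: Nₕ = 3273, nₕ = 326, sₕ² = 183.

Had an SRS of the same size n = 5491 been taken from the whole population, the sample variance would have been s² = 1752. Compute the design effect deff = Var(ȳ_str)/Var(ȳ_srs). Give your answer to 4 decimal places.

Var(ȳ_str) = Σ Wₕ²(1−fₕ)sₕ²/nₕ with Wₕ = Nₕ/28233:
  Urban: (7101/28233)²·(1−1394/7101)·109.2/1394 = 0.0039826596
  Rural: (17859/28233)²·(1−3771/17859)·1160/3771 = 0.097094333
  Suburban: (3273/28233)²·(1−326/3273)·183/326 = 0.0067927491
  → Var(ȳ_str) = 0.10786974.
Var(ȳ_srs) = (1 − 5491/28233)·1752/5491 = 0.25701252.
deff = 0.10786974 / 0.25701252 = 0.4197.

0.4197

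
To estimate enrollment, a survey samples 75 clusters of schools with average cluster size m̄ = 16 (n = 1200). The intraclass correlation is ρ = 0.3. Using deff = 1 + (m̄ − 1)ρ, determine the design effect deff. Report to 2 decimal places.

deff = 1 + (16 − 1)·0.3 = 1 + 4.5 = 5.5.

5.50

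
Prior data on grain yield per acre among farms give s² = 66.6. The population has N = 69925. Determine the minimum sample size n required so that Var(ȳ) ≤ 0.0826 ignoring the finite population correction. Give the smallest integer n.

Without fpc, n₀ = s²/D = 66.6/0.0826 = 806.2954.
Rounding up, n = 807.

807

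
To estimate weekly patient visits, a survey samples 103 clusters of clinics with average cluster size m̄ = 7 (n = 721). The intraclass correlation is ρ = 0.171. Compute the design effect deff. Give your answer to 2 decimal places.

2.03

deff = 1 + (7 − 1)·0.171 = 1 + 1.026 = 2.026.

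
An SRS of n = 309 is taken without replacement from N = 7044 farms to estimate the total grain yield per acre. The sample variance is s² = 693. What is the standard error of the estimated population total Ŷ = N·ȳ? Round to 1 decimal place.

10314.9

Var(Ŷ) = N²·Var(ȳ) = N²·(1 − n/N)·s²/n.
f = 309/7044 = 0.04386712; Var(ȳ) = 0.95613288·693/309 = 2.1443368.
Var(Ŷ) = 7044² · 2.1443368 = 1.0639757 × 10^8.
SE(Ŷ) = √(1.0639757 × 10^8) = 10314.9.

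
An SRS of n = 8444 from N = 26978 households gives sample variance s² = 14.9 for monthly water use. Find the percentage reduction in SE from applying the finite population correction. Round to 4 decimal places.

17.1143

f = n/N = 8444/26978 = 0.31299577.
SE_no-fpc = √(s²/n) = 0.042006744; SE_fpc = √((1−f)s²/n) = 0.034817592.
Ratio = √(1−f) = 0.82885718. Reduction = 100·(1 − 0.82885718) = 17.1143%.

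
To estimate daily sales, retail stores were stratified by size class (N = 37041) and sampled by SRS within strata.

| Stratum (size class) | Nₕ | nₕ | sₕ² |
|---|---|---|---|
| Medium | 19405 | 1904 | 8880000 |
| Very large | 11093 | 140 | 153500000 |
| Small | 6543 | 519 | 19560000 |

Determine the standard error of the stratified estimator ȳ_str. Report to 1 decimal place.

Var(ȳ_str) = Σₕ Wₕ²(1 − fₕ)sₕ²/nₕ with Wₕ = Nₕ/N, N = 37041.
Medium: Wₕ = 0.52387894; term = 0.52387894²·(1 − 0.09811904)·8880000/1904 = 1154.4022.
Very large: Wₕ = 0.29947896; term = 0.29947896²·(1 − 0.01262057)·153500000/140 = 97095.039.
Small: Wₕ = 0.17664210; term = 0.17664210²·(1 − 0.07932141)·19560000/519 = 1082.6747.
Sum = 99332.116.
SE = √(99332.116) = 315.2.

315.2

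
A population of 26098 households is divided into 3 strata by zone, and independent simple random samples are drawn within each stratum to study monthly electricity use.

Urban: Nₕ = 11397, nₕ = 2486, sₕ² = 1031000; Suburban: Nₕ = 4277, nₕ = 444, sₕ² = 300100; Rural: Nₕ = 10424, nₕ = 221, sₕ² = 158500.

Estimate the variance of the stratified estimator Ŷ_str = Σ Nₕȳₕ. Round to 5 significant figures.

1.2948 × 10^11

Var(Ŷ_str) = Σₕ Nₕ²(1 − fₕ)sₕ²/nₕ.
Urban: 11397²·(1 − 2486/11397)·1031000/2486 = 4.2118659 × 10^10.
Suburban: 4277²·(1 − 444/4277)·300100/444 = 1.1080544 × 10^10.
Rural: 10424²·(1 − 221/10424)·158500/221 = 7.6277997 × 10^10.
Sum = 1.294772 × 10^11.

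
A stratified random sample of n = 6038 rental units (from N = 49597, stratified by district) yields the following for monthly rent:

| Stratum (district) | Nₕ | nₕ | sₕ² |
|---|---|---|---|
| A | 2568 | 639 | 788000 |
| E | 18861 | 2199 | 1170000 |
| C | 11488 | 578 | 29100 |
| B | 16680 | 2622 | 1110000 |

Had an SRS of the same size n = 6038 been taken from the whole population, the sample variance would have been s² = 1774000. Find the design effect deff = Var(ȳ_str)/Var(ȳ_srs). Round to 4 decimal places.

0.4394

Var(ȳ_str) = Σ Wₕ²(1−fₕ)sₕ²/nₕ with Wₕ = Nₕ/49597:
  A: (2568/49597)²·(1−639/2568)·788000/639 = 2.4833721
  E: (18861/49597)²·(1−2199/18861)·1170000/2199 = 67.973818
  C: (11488/49597)²·(1−578/11488)·29100/578 = 2.5652135
  B: (16680/49597)²·(1−2622/16680)·1110000/2622 = 40.355159
  → Var(ȳ_str) = 113.37756.
Var(ȳ_srs) = (1 − 6038/49597)·1774000/6038 = 258.0376.
deff = 113.37756 / 258.0376 = 0.4394.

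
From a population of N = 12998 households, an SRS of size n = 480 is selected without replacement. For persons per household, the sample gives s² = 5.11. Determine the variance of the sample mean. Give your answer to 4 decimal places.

0.0103

Under SRS without replacement, Var(ȳ) = (1 − f)·s²/n with f = n/N = 480/12998 = 0.03692876.
Var(ȳ) = (1 − 0.03692876)·5.11/480 = 0.96307124·0.010645833 = 0.010252696.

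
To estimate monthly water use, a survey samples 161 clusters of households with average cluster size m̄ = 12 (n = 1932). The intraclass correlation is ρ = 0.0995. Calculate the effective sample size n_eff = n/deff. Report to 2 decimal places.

deff = 1 + (12 − 1)·0.0995 = 1 + 1.0945 = 2.0945.
n_eff = 1932 / 2.0945 = 922.42.

922.42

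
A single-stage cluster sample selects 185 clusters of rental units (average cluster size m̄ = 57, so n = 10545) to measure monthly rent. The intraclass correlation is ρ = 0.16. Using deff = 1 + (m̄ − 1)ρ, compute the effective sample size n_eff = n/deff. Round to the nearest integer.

deff = 1 + (57 − 1)·0.16 = 1 + 8.96 = 9.96.
n_eff = 10545 / 9.96 = 1059.

1059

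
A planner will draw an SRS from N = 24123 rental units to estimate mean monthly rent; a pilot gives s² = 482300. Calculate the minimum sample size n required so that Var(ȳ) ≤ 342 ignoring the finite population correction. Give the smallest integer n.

1411

Without fpc, n₀ = s²/D = 482300/342 = 1410.2339.
Rounding up, n = 1411.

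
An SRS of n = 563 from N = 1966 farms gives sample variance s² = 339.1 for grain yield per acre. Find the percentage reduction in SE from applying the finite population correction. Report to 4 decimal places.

f = n/N = 563/1966 = 0.28636826.
SE_no-fpc = √(s²/n) = 0.77608573; SE_fpc = √((1−f)s²/n) = 0.65561182.
Ratio = √(1−f) = 0.84476727. Reduction = 100·(1 − 0.84476727) = 15.5233%.

15.5233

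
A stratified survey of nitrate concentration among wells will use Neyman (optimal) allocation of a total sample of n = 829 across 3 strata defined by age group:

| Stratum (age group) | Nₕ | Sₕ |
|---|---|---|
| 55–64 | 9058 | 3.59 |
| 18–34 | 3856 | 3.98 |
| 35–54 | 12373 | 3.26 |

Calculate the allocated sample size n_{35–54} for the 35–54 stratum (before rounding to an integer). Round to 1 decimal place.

Neyman allocation: nₕ = n·NₕSₕ / Σⱼ NⱼSⱼ.
Σ NⱼSⱼ = 9058·3.59 + 3856·3.98 + 12373·3.26 = 88201.08.
n_{35–54} = 829·12373·3.26 / 88201.08 = 379.1.

379.1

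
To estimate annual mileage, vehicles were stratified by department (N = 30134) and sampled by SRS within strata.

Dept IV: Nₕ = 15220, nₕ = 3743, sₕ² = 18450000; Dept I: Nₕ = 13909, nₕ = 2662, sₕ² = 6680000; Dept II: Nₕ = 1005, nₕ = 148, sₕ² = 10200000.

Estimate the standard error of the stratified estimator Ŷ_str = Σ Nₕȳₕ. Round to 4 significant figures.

1.146 × 10^6

Var(Ŷ_str) = Σₕ Nₕ²(1 − fₕ)sₕ²/nₕ.
Dept IV: 15220²·(1 − 3743/15220)·18450000/3743 = 8.6103257 × 10^11.
Dept I: 13909²·(1 − 2662/13909)·6680000/2662 = 3.9255545 × 10^11.
Dept II: 1005²·(1 − 148/1005)·10200000/148 = 5.9358831 × 10^10.
Sum = 1.3129469 × 10^12.
SE = √(1.3129469 × 10^12) = 1.146 × 10^6.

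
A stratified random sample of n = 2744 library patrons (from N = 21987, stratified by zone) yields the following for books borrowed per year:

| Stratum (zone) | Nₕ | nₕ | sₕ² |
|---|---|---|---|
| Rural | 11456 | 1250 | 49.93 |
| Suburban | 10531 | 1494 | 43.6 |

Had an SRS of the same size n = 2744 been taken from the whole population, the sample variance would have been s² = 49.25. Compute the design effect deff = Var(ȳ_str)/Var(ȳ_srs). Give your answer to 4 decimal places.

Var(ȳ_str) = Σ Wₕ²(1−fₕ)sₕ²/nₕ with Wₕ = Nₕ/21987:
  Rural: (11456/21987)²·(1−1250/11456)·49.93/1250 = 0.0096606905
  Suburban: (10531/21987)²·(1−1494/10531)·43.6/1494 = 0.0057451032
  → Var(ȳ_str) = 0.015405794.
Var(ȳ_srs) = (1 − 2744/21987)·49.25/2744 = 0.015708291.
deff = 0.015405794 / 0.015708291 = 0.9807.

0.9807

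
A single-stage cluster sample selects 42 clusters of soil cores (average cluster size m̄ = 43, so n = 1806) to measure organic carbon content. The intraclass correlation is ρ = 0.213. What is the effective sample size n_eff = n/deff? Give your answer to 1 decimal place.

deff = 1 + (43 − 1)·0.213 = 1 + 8.946 = 9.946.
n_eff = 1806 / 9.946 = 181.6.

181.6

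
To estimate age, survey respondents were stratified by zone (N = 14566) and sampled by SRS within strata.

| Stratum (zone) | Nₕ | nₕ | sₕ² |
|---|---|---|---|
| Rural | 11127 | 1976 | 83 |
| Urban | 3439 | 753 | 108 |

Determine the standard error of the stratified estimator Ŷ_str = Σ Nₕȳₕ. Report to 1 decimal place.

Var(Ŷ_str) = Σₕ Nₕ²(1 − fₕ)sₕ²/nₕ.
Rural: 11127²·(1 − 1976/11127)·83/1976 = 4.2769857 × 10^6.
Urban: 3439²·(1 − 753/3439)·108/753 = 1.3248508 × 10^6.
Sum = 5.6018365 × 10^6.
SE = √(5.6018365 × 10^6) = 2366.8.

2366.8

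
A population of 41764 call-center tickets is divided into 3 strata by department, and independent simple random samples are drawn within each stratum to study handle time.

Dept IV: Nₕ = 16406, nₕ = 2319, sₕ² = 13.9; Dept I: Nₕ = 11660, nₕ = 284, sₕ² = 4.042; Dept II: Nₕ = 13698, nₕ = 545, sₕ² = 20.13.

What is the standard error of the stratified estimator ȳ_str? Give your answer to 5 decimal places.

Var(ȳ_str) = Σₕ Wₕ²(1 − fₕ)sₕ²/nₕ with Wₕ = Nₕ/N, N = 41764.
Dept IV: Wₕ = 0.39282636; term = 0.39282636²·(1 − 0.14135073)·13.9/2319 = 7.9420222 × 10^-4.
Dept I: Wₕ = 0.27918782; term = 0.27918782²·(1 − 0.02435678)·4.042/284 = 0.0010823356.
Dept II: Wₕ = 0.32798583; term = 0.32798583²·(1 − 0.03978683)·20.13/545 = 0.0038152683.
Sum = 0.0056918061.
SE = √(0.0056918061) = 0.07544.

0.07544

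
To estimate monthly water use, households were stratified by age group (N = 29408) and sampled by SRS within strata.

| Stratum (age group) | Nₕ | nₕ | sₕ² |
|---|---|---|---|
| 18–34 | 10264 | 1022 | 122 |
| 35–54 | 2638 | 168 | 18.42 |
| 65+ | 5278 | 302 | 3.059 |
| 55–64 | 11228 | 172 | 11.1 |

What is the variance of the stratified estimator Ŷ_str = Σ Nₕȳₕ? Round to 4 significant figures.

2.032 × 10^7

Var(Ŷ_str) = Σₕ Nₕ²(1 − fₕ)sₕ²/nₕ.
18–34: 10264²·(1 − 1022/10264)·122/1022 = 1.1323783 × 10^7.
35–54: 2638²·(1 − 168/2638)·18.42/168 = 714417.51.
65+: 5278²·(1 − 302/5278)·3.059/302 = 266024.9.
55–64: 11228²·(1 − 172/11228)·11.1/172 = 8.0111519 × 10^6.
Sum = 2.0315377 × 10^7.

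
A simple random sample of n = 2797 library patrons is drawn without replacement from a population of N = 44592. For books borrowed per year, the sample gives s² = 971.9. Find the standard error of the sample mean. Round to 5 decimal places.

0.57069

Under SRS without replacement, Var(ȳ) = (1 − f)·s²/n with f = n/N = 2797/44592 = 0.06272426.
Var(ȳ) = (1 − 0.06272426)·971.9/2797 = 0.93727574·0.34747944 = 0.32568405.
SE(ȳ) = √(0.32568405) = 0.57069.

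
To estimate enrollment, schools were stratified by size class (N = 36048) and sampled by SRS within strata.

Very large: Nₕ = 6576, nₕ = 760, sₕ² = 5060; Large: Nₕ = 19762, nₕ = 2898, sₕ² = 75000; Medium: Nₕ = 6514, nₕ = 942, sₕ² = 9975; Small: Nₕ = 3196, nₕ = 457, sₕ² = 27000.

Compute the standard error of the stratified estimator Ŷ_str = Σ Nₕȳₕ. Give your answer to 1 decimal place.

Var(Ŷ_str) = Σₕ Nₕ²(1 − fₕ)sₕ²/nₕ.
Very large: 6576²·(1 − 760/6576)·5060/760 = 2.5463795 × 10^8.
Large: 19762²·(1 − 2898/19762)·75000/2898 = 8.624906 × 10^9.
Medium: 6514²·(1 − 942/6514)·9975/942 = 3.8434467 × 10^8.
Small: 3196²·(1 − 457/3196)·27000/457 = 5.1718553 × 10^8.
Sum = 9.7810742 × 10^9.
SE = √(9.7810742 × 10^9) = 98899.3.

98899.3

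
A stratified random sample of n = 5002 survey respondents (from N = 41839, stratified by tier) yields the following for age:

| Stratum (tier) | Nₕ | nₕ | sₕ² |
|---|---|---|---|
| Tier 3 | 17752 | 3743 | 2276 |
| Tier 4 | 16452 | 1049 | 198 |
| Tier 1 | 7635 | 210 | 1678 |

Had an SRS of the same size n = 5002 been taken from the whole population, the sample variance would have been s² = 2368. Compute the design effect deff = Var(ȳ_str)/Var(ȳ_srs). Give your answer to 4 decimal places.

0.8936

Var(ȳ_str) = Σ Wₕ²(1−fₕ)sₕ²/nₕ with Wₕ = Nₕ/41839:
  Tier 3: (17752/41839)²·(1−3743/17752)·2276/3743 = 0.086386179
  Tier 4: (16452/41839)²·(1−1049/16452)·198/1049 = 0.027324431
  Tier 1: (7635/41839)²·(1−210/7635)·1678/210 = 0.25877098
  → Var(ȳ_str) = 0.37248159.
Var(ȳ_srs) = (1 − 5002/41839)·2368/5002 = 0.41681272.
deff = 0.37248159 / 0.41681272 = 0.8936.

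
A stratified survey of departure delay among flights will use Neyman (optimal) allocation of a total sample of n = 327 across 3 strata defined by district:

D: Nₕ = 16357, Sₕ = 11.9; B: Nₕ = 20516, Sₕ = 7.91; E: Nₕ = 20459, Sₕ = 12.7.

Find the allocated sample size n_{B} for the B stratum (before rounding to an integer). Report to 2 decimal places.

Neyman allocation: nₕ = n·NₕSₕ / Σⱼ NⱼSⱼ.
Σ NⱼSⱼ = 16357·11.9 + 20516·7.91 + 20459·12.7 = 616759.16.
n_{B} = 327·20516·7.91 / 616759.16 = 86.04.

86.04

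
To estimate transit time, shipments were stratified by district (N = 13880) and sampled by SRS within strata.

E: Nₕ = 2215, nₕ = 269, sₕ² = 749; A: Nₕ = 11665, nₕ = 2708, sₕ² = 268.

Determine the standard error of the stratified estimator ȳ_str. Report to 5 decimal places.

Var(ȳ_str) = Σₕ Wₕ²(1 − fₕ)sₕ²/nₕ with Wₕ = Nₕ/N, N = 13880.
E: Wₕ = 0.15958213; term = 0.15958213²·(1 − 0.12144470)·749/269 = 0.062297006.
A: Wₕ = 0.84041787; term = 0.84041787²·(1 − 0.23214745)·268/2708 = 0.053672833.
Sum = 0.11596984.
SE = √(0.11596984) = 0.34054.

0.34054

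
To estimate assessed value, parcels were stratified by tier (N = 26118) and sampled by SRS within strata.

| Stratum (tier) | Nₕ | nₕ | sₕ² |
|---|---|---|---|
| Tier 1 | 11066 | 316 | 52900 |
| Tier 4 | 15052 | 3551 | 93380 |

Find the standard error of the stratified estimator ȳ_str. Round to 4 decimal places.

Var(ȳ_str) = Σₕ Wₕ²(1 − fₕ)sₕ²/nₕ with Wₕ = Nₕ/N, N = 26118.
Tier 1: Wₕ = 0.42369247; term = 0.42369247²·(1 − 0.02855594)·52900/316 = 29.193616.
Tier 4: Wₕ = 0.57630753; term = 0.57630753²·(1 − 0.23591549)·93380/3551 = 6.6734925.
Sum = 35.867109.
SE = √(35.867109) = 5.9889.

5.9889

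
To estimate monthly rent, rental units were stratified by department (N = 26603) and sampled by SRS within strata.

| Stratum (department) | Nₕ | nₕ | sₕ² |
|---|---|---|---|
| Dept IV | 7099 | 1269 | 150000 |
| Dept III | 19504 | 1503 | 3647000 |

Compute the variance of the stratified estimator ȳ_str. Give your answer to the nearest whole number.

1211

Var(ȳ_str) = Σₕ Wₕ²(1 − fₕ)sₕ²/nₕ with Wₕ = Nₕ/N, N = 26603.
Dept IV: Wₕ = 0.26684960; term = 0.26684960²·(1 − 0.17875757)·150000/1269 = 6.912484.
Dept III: Wₕ = 0.73315040; term = 0.73315040²·(1 − 0.07706112)·3647000/1503 = 1203.7488.
Sum = 1210.6613.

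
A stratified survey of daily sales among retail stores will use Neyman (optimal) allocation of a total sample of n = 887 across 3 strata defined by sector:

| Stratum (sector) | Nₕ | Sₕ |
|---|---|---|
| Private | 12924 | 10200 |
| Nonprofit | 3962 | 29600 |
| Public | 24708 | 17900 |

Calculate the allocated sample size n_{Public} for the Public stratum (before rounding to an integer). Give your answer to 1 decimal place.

567.4

Neyman allocation: nₕ = n·NₕSₕ / Σⱼ NⱼSⱼ.
Σ NⱼSⱼ = 12924·10200 + 3962·29600 + 24708·17900 = 6.913732 × 10^8.
n_{Public} = 887·24708·17900 / (6.913732 × 10^8) = 567.4.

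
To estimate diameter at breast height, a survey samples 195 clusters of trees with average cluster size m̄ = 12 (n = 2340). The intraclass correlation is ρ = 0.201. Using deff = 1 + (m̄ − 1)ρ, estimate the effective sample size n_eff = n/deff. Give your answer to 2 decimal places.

deff = 1 + (12 − 1)·0.201 = 1 + 2.211 = 3.211.
n_eff = 2340 / 3.211 = 728.74.

728.74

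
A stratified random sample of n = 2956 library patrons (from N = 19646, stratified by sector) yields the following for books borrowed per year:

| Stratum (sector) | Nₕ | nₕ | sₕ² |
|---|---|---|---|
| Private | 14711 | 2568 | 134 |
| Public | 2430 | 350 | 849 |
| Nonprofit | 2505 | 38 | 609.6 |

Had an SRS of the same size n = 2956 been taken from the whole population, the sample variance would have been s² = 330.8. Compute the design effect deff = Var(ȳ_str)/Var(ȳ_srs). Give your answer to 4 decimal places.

Var(ȳ_str) = Σ Wₕ²(1−fₕ)sₕ²/nₕ with Wₕ = Nₕ/19646:
  Private: (14711/19646)²·(1−2568/14711)·134/2568 = 0.024150698
  Public: (2430/19646)²·(1−350/2430)·849/350 = 0.031765886
  Nonprofit: (2505/19646)²·(1−38/2505)·609.6/38 = 0.25685615
  → Var(ȳ_str) = 0.31277273.
Var(ȳ_srs) = (1 − 2956/19646)·330.8/2956 = 0.095069951.
deff = 0.31277273 / 0.095069951 = 3.2899.

3.2899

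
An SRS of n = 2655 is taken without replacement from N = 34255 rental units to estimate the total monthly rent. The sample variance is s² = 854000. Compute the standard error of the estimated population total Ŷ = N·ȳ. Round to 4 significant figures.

590100

Var(Ŷ) = N²·Var(ȳ) = N²·(1 − n/N)·s²/n.
f = 2655/34255 = 0.07750693; Var(ȳ) = 0.92249307·854000/2655 = 296.72658.
Var(Ŷ) = 34255² · 296.72658 = 3.4818046 × 10^11.
SE(Ŷ) = √(3.4818046 × 10^11) = 590100.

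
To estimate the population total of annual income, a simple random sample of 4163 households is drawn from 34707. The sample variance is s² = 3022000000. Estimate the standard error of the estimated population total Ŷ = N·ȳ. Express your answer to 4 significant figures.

2.774 × 10^7

Var(Ŷ) = N²·Var(ȳ) = N²·(1 − n/N)·s²/n.
f = 4163/34707 = 0.11994698; Var(ȳ) = 0.88005302·3022000000/4163 = 638847.04.
Var(Ŷ) = 34707² · 638847.04 = 7.6953972 × 10^14.
SE(Ŷ) = √(7.6953972 × 10^14) = 2.774 × 10^7.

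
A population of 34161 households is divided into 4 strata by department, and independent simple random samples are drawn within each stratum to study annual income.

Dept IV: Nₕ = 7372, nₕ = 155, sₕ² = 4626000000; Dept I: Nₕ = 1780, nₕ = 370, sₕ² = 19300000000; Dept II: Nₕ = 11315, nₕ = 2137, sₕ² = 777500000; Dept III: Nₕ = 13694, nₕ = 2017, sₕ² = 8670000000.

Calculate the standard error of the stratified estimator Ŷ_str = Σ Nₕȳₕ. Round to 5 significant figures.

4.9436 × 10^7

Var(Ŷ_str) = Σₕ Nₕ²(1 − fₕ)sₕ²/nₕ.
Dept IV: 7372²·(1 − 155/7372)·4626000000/155 = 1.5878737 × 10^15.
Dept I: 1780²·(1 − 370/1780)·19300000000/370 = 1.3091659 × 10^14.
Dept II: 11315²·(1 − 2137/11315)·777500000/2137 = 3.7783178 × 10^13.
Dept III: 13694²·(1 − 2017/13694)·8670000000/2017 = 6.8734504 × 10^14.
Sum = 2.4439185 × 10^15.
SE = √(2.4439185 × 10^15) = 4.9436 × 10^7.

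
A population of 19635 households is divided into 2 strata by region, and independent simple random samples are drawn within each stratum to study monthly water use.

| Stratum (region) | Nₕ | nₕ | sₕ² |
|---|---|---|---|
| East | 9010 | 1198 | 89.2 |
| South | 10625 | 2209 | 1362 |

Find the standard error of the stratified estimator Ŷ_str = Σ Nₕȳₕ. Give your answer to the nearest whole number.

7770

Var(Ŷ_str) = Σₕ Nₕ²(1 − fₕ)sₕ²/nₕ.
East: 9010²·(1 − 1198/9010)·89.2/1198 = 5.2407695 × 10^6.
South: 10625²·(1 − 2209/10625)·1362/2209 = 5.5133563 × 10^7.
Sum = 6.0374333 × 10^7.
SE = √(6.0374333 × 10^7) = 7770.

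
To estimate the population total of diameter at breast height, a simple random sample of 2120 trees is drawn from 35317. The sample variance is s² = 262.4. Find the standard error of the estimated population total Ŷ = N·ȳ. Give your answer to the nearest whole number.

Var(Ŷ) = N²·Var(ȳ) = N²·(1 − n/N)·s²/n.
f = 2120/35317 = 0.06002775; Var(ȳ) = 0.93997225·262.4/2120 = 0.11634374.
Var(Ŷ) = 35317² · 0.11634374 = 1.4511444 × 10^8.
SE(Ŷ) = √(1.4511444 × 10^8) = 12046.

12046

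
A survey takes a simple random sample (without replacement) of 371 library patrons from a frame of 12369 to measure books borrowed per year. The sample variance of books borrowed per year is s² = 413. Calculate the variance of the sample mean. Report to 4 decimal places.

1.0798

Under SRS without replacement, Var(ȳ) = (1 − f)·s²/n with f = n/N = 371/12369 = 0.02999434.
Var(ȳ) = (1 − 0.02999434)·413/371 = 0.97000566·1.1132075 = 1.0798176.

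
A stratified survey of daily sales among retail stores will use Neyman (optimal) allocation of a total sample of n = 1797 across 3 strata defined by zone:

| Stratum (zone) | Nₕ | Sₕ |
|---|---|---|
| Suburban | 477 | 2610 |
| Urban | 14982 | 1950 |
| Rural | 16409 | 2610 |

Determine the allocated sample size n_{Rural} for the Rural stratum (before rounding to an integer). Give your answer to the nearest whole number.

1050

Neyman allocation: nₕ = n·NₕSₕ / Σⱼ NⱼSⱼ.
Σ NⱼSⱼ = 477·2610 + 14982·1950 + 16409·2610 = 7.328736 × 10^7.
n_{Rural} = 1797·16409·2610 / (7.328736 × 10^7) = 1050.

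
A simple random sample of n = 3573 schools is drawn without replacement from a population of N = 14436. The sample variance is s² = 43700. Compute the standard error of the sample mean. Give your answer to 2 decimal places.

3.03

Under SRS without replacement, Var(ȳ) = (1 − f)·s²/n with f = n/N = 3573/14436 = 0.24750623.
Var(ȳ) = (1 − 0.24750623)·43700/3573 = 0.75249377·12.230619 = 9.2034642.
SE(ȳ) = √(9.2034642) = 3.03.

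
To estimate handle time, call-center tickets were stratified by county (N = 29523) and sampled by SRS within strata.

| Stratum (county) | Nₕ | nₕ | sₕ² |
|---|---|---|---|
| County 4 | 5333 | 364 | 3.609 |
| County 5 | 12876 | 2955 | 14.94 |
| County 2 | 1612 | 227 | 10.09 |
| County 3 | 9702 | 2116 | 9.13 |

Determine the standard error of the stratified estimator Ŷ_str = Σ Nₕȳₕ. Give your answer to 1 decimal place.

1151.3

Var(Ŷ_str) = Σₕ Nₕ²(1 − fₕ)sₕ²/nₕ.
County 4: 5333²·(1 − 364/5333)·3.609/364 = 262739.93.
County 5: 12876²·(1 − 2955/12876)·14.94/2955 = 645846.83.
County 2: 1612²·(1 − 227/1612)·10.09/227 = 99238.484.
County 3: 9702²·(1 − 2116/9702)·9.13/2116 = 317562.51.
Sum = 1.3253878 × 10^6.
SE = √(1.3253878 × 10^6) = 1151.3.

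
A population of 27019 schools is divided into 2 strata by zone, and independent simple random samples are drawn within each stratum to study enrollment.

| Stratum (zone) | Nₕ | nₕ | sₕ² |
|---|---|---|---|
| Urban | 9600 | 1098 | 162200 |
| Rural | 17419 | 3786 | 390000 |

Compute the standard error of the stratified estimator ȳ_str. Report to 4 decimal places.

Var(ȳ_str) = Σₕ Wₕ²(1 − fₕ)sₕ²/nₕ with Wₕ = Nₕ/N, N = 27019.
Urban: Wₕ = 0.35530553; term = 0.35530553²·(1 − 0.11437500)·162200/1098 = 16.515902.
Rural: Wₕ = 0.64469447; term = 0.64469447²·(1 − 0.21734887)·390000/3786 = 33.508895.
Sum = 50.024797.
SE = √(50.024797) = 7.0728.

7.0728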